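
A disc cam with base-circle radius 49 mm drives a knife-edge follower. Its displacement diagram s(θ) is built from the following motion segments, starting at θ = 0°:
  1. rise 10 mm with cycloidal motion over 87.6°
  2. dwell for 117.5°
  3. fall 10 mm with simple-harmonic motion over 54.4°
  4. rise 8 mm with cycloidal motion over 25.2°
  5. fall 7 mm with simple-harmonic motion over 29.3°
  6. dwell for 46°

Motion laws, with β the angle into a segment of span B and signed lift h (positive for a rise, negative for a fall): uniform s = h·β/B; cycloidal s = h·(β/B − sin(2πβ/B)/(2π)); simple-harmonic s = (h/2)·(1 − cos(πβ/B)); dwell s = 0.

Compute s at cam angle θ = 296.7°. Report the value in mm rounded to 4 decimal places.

seg 1 [0°–87.6°] cycloidal, h=10: full span → s += 10 → s = 10.0000
seg 2 [87.6°–205.1°] dwell: s stays 10.0000
seg 3 [205.1°–259.5°] simple-harmonic, h=-10: full span → s += -10 → s = 0.0000
seg 4 [259.5°–284.7°] cycloidal, h=8: full span → s += 8 → s = 8.0000
seg 5 [284.7°–314°] simple-harmonic, h=-7: θ=296.7° here. β=12, B=29.3. -7/2·(1 − cos(π·0.4096)) = -2.5188 → s = 5.4812

5.4812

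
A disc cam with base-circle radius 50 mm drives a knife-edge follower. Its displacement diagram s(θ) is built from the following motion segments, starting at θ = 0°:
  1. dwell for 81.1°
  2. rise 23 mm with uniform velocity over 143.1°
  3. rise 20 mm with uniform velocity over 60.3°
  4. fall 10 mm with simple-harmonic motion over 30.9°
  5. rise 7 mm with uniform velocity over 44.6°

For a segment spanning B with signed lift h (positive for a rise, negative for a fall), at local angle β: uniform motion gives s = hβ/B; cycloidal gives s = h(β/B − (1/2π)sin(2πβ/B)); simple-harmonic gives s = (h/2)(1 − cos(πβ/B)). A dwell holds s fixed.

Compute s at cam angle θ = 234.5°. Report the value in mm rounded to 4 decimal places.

seg 1 [0°–81.1°] dwell: s stays 0.0000
seg 2 [81.1°–224.2°] uniform, h=23: full span → s += 23 → s = 23.0000
seg 3 [224.2°–284.5°] uniform, h=20: θ=234.5° here. β=10.3, B=60.3. 20·10.3/60.3 = 3.4163 → s = 26.4163

26.4163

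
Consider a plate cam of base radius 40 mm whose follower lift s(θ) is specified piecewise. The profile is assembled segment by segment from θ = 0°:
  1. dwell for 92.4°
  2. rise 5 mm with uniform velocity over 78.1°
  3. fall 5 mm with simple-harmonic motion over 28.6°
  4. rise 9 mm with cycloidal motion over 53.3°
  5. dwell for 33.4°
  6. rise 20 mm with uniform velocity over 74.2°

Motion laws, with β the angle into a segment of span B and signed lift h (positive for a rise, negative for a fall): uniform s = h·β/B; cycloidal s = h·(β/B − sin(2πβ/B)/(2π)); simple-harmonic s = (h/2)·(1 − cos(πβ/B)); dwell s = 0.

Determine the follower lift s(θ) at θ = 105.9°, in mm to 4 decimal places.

seg 1 [0°–92.4°] dwell: s stays 0.0000
seg 2 [92.4°–170.5°] uniform, h=5: θ=105.9° here. β=13.5, B=78.1. 5·13.5/78.1 = 0.8643 → s = 0.8643

0.8643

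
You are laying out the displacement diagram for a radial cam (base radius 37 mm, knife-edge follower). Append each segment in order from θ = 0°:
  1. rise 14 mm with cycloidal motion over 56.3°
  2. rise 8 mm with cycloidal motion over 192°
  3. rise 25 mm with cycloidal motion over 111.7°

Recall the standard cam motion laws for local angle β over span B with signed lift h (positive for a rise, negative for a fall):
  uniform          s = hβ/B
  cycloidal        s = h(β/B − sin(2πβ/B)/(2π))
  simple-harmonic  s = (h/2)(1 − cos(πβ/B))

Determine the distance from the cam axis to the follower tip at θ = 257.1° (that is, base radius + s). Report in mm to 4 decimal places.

seg 1 [0°–56.3°] cycloidal, h=14: full span → s += 14 → s = 14.0000
seg 2 [56.3°–248.3°] cycloidal, h=8: full span → s += 8 → s = 22.0000
seg 3 [248.3°–360°] cycloidal, h=25: θ=257.1° here. β=8.8, B=111.7. 25·(0.0788 − sin(2π·0.0788)/(2π)) = 0.0795 → s = 22.0795
radial distance = base radius + s = 37 + 22.0795 = 59.0795

59.0795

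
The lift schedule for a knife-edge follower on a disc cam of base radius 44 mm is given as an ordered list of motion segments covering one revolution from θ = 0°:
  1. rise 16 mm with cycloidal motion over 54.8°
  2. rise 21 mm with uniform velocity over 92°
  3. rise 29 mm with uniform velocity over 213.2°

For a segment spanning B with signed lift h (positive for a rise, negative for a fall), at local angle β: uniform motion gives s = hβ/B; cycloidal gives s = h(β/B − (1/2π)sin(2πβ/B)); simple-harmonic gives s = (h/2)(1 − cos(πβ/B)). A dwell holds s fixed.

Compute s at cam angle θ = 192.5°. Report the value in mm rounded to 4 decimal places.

seg 1 [0°–54.8°] cycloidal, h=16: full span → s += 16 → s = 16.0000
seg 2 [54.8°–146.8°] uniform, h=21: full span → s += 21 → s = 37.0000
seg 3 [146.8°–360°] uniform, h=29: θ=192.5° here. β=45.7, B=213.2. 29·45.7/213.2 = 6.2162 → s = 43.2162

43.2162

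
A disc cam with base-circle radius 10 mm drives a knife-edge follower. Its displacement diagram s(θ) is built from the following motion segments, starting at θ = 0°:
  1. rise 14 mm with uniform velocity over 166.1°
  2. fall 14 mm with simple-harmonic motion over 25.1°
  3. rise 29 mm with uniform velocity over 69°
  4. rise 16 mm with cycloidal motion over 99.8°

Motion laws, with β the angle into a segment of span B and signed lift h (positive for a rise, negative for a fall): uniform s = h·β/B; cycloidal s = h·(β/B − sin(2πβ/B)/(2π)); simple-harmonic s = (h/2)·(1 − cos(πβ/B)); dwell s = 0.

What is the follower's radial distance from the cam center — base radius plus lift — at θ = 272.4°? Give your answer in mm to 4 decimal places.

seg 1 [0°–166.1°] uniform, h=14: full span → s += 14 → s = 14.0000
seg 2 [166.1°–191.2°] simple-harmonic, h=-14: full span → s += -14 → s = 0.0000
seg 3 [191.2°–260.2°] uniform, h=29: full span → s += 29 → s = 29.0000
seg 4 [260.2°–360°] cycloidal, h=16: θ=272.4° here. β=12.2, B=99.8. 16·(0.1222 − sin(2π·0.1222)/(2π)) = 0.1867 → s = 29.1867
radial distance = base radius + s = 10 + 29.1867 = 39.1867

39.1867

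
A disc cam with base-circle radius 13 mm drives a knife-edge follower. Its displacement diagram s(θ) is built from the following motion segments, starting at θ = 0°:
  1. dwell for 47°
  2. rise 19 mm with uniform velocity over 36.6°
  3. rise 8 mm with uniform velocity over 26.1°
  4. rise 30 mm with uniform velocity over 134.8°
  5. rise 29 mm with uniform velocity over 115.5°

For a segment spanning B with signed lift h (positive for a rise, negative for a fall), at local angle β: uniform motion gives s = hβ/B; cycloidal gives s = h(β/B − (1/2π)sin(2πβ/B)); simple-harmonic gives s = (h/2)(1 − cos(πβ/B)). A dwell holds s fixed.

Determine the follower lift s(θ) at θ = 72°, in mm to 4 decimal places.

seg 1 [0°–47°] dwell: s stays 0.0000
seg 2 [47°–83.6°] uniform, h=19: θ=72° here. β=25, B=36.6. 19·25/36.6 = 12.9781 → s = 12.9781

12.9781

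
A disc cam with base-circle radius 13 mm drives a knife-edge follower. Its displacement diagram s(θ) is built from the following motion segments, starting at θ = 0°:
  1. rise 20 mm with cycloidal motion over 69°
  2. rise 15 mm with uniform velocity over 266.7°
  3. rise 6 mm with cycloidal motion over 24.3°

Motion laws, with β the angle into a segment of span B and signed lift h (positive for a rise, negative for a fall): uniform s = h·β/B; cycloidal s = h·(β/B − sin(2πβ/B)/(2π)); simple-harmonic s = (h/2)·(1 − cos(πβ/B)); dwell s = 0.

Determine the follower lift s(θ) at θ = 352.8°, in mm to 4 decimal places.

seg 1 [0°–69°] cycloidal, h=20: full span → s += 20 → s = 20.0000
seg 2 [69°–335.7°] uniform, h=15: full span → s += 15 → s = 35.0000
seg 3 [335.7°–360°] cycloidal, h=6: θ=352.8° here. β=17.1, B=24.3. 6·(0.7037 − sin(2π·0.7037)/(2π)) = 5.1370 → s = 40.1370

40.1370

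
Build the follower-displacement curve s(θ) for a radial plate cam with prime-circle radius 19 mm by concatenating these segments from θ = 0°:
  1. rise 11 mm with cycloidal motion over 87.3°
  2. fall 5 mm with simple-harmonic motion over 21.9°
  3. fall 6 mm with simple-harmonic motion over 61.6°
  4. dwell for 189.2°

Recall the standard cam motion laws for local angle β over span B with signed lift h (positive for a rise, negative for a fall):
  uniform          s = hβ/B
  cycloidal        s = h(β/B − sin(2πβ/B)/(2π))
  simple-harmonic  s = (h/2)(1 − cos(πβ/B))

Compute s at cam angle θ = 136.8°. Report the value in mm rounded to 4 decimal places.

seg 1 [0°–87.3°] cycloidal, h=11: full span → s += 11 → s = 11.0000
seg 2 [87.3°–109.2°] simple-harmonic, h=-5: full span → s += -5 → s = 6.0000
seg 3 [109.2°–170.8°] simple-harmonic, h=-6: θ=136.8° here. β=27.6, B=61.6. -6/2·(1 − cos(π·0.4481)) = -2.5126 → s = 3.4874

3.4874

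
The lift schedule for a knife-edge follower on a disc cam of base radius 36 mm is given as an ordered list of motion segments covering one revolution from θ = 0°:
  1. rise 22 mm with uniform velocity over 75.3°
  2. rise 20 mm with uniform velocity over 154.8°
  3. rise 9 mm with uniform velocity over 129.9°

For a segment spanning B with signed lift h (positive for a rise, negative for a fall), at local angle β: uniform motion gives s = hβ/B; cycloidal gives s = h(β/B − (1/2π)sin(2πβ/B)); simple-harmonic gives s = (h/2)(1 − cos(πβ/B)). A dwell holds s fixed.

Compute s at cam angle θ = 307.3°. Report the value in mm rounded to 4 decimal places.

seg 1 [0°–75.3°] uniform, h=22: full span → s += 22 → s = 22.0000
seg 2 [75.3°–230.1°] uniform, h=20: full span → s += 20 → s = 42.0000
seg 3 [230.1°–360°] uniform, h=9: θ=307.3° here. β=77.2, B=129.9. 9·77.2/129.9 = 5.3487 → s = 47.3487

47.3487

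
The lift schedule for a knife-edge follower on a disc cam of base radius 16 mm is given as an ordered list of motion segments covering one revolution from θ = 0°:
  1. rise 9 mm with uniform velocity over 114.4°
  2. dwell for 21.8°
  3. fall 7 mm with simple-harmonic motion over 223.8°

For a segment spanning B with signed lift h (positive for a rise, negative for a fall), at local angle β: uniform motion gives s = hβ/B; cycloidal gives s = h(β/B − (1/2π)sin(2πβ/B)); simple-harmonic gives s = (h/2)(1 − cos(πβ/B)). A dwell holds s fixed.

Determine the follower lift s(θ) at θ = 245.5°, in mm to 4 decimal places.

seg 1 [0°–114.4°] uniform, h=9: full span → s += 9 → s = 9.0000
seg 2 [114.4°–136.2°] dwell: s stays 9.0000
seg 3 [136.2°–360°] simple-harmonic, h=-7: θ=245.5° here. β=109.3, B=223.8. -7/2·(1 − cos(π·0.4884)) = -3.3723 → s = 5.6277

5.6277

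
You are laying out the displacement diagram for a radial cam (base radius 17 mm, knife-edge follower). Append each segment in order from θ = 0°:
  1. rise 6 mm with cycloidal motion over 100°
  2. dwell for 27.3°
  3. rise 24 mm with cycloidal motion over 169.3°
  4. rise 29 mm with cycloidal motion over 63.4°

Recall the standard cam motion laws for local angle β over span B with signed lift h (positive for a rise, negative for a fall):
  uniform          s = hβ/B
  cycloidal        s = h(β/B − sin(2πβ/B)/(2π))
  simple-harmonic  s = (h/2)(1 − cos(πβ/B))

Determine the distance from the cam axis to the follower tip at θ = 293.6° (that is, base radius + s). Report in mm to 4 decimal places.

seg 1 [0°–100°] cycloidal, h=6: full span → s += 6 → s = 6.0000
seg 2 [100°–127.3°] dwell: s stays 6.0000
seg 3 [127.3°–296.6°] cycloidal, h=24: θ=293.6° here. β=166.3, B=169.3. 24·(0.9823 − sin(2π·0.9823)/(2π)) = 23.9991 → s = 29.9991
radial distance = base radius + s = 17 + 29.9991 = 46.9991

46.9991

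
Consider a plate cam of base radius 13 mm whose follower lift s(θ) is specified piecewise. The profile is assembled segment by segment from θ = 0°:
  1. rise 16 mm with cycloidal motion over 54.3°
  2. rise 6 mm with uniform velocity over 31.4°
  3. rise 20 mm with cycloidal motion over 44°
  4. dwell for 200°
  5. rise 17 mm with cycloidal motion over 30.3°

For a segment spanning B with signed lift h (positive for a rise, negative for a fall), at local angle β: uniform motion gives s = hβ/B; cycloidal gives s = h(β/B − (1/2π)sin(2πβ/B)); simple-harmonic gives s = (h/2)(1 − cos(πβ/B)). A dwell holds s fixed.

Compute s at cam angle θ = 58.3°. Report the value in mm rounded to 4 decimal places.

seg 1 [0°–54.3°] cycloidal, h=16: full span → s += 16 → s = 16.0000
seg 2 [54.3°–85.7°] uniform, h=6: θ=58.3° here. β=4, B=31.4. 6·4/31.4 = 0.7643 → s = 16.7643

16.7643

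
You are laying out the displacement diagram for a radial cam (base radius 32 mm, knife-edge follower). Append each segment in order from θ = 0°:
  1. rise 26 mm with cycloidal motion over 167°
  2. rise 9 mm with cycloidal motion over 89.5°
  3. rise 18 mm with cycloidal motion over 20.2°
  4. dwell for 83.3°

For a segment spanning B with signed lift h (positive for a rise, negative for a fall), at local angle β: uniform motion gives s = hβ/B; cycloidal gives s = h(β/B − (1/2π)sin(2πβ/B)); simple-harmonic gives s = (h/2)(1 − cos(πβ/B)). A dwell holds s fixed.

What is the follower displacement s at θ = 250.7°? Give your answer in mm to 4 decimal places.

seg 1 [0°–167°] cycloidal, h=26: full span → s += 26 → s = 26.0000
seg 2 [167°–256.5°] cycloidal, h=9: θ=250.7° here. β=83.7, B=89.5. 9·(0.9352 − sin(2π·0.9352)/(2π)) = 8.9840 → s = 34.9840

34.9840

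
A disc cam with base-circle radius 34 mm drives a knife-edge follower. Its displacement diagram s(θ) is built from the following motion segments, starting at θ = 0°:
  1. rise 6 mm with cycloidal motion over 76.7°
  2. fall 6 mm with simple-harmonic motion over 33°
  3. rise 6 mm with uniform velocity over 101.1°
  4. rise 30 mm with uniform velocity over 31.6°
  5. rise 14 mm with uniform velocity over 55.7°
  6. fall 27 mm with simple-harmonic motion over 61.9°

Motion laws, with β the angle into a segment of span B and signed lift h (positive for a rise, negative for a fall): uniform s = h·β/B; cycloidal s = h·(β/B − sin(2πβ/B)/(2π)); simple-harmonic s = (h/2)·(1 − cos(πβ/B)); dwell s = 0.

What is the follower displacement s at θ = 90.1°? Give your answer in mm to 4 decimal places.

seg 1 [0°–76.7°] cycloidal, h=6: full span → s += 6 → s = 6.0000
seg 2 [76.7°–109.7°] simple-harmonic, h=-6: θ=90.1° here. β=13.4, B=33. -6/2·(1 − cos(π·0.4061)) = -2.1274 → s = 3.8726

3.8726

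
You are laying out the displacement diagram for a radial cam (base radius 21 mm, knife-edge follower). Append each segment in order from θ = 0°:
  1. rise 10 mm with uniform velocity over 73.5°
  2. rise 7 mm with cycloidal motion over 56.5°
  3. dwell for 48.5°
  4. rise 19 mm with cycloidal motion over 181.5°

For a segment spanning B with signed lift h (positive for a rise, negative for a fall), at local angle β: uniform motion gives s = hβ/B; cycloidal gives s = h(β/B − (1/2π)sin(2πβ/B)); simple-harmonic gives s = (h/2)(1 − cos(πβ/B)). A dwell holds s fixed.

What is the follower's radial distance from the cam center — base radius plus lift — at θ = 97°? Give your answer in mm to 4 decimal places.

seg 1 [0°–73.5°] uniform, h=10: full span → s += 10 → s = 10.0000
seg 2 [73.5°–130°] cycloidal, h=7: θ=97° here. β=23.5, B=56.5. 7·(0.4159 − sin(2π·0.4159)/(2π)) = 2.3500 → s = 12.3500
radial distance = base radius + s = 21 + 12.3500 = 33.3500

33.3500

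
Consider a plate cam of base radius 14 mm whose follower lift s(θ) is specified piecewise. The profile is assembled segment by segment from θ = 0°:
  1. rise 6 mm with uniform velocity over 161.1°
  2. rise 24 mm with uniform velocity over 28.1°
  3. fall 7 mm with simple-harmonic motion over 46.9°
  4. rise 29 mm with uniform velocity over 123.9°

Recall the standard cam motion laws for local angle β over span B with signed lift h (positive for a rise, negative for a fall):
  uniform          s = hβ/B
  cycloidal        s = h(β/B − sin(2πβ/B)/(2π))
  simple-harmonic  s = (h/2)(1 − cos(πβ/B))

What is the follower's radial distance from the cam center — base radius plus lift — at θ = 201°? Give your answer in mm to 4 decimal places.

seg 1 [0°–161.1°] uniform, h=6: full span → s += 6 → s = 6.0000
seg 2 [161.1°–189.2°] uniform, h=24: full span → s += 24 → s = 30.0000
seg 3 [189.2°–236.1°] simple-harmonic, h=-7: θ=201° here. β=11.8, B=46.9. -7/2·(1 − cos(π·0.2516)) = -1.0376 → s = 28.9624
radial distance = base radius + s = 14 + 28.9624 = 42.9624

42.9624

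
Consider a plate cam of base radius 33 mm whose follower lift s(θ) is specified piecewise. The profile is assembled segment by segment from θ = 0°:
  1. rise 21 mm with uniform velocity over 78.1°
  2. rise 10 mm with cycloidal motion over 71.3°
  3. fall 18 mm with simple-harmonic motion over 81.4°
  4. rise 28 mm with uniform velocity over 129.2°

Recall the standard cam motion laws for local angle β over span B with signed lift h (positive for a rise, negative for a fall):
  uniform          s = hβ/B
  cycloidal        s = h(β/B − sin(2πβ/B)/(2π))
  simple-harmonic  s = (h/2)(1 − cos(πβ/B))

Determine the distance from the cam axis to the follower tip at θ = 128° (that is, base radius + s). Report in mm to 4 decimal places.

seg 1 [0°–78.1°] uniform, h=21: full span → s += 21 → s = 21.0000
seg 2 [78.1°–149.4°] cycloidal, h=10: θ=128° here. β=49.9, B=71.3. 10·(0.6999 − sin(2π·0.6999)/(2π)) = 8.5118 → s = 29.5118
radial distance = base radius + s = 33 + 29.5118 = 62.5118

62.5118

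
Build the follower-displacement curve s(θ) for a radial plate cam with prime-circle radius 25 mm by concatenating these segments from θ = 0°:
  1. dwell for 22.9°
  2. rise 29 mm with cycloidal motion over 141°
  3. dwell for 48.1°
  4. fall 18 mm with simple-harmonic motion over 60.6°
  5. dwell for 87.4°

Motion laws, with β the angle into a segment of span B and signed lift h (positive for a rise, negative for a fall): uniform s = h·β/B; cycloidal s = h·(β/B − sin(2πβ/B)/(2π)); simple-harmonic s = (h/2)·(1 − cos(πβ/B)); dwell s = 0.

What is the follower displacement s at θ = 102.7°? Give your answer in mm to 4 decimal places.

seg 1 [0°–22.9°] dwell: s stays 0.0000
seg 2 [22.9°–163.9°] cycloidal, h=29: θ=102.7° here. β=79.8, B=141. 29·(0.5660 − sin(2π·0.5660)/(2π)) = 18.2712 → s = 18.2712

18.2712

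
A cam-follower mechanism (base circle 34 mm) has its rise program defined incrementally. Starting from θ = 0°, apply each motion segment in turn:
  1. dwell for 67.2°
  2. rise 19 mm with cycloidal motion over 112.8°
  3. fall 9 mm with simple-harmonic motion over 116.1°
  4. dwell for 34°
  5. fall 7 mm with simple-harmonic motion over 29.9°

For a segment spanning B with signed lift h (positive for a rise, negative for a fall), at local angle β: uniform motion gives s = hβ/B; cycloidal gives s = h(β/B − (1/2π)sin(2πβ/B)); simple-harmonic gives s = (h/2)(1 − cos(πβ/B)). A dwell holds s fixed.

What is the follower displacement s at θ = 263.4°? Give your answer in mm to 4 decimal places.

seg 1 [0°–67.2°] dwell: s stays 0.0000
seg 2 [67.2°–180°] cycloidal, h=19: full span → s += 19 → s = 19.0000
seg 3 [180°–296.1°] simple-harmonic, h=-9: θ=263.4° here. β=83.4, B=116.1. -9/2·(1 − cos(π·0.7183)) = -7.3504 → s = 11.6496

11.6496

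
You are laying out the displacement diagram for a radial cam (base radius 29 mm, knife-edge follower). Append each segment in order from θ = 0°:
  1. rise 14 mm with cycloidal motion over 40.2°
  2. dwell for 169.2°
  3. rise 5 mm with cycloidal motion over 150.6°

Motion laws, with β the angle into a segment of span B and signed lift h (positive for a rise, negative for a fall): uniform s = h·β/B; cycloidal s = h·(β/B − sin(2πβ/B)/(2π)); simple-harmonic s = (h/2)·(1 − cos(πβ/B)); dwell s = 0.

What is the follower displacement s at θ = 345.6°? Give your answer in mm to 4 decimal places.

seg 1 [0°–40.2°] cycloidal, h=14: full span → s += 14 → s = 14.0000
seg 2 [40.2°–209.4°] dwell: s stays 14.0000
seg 3 [209.4°–360°] cycloidal, h=5: θ=345.6° here. β=136.2, B=150.6. 5·(0.9044 − sin(2π·0.9044)/(2π)) = 4.9718 → s = 18.9718

18.9718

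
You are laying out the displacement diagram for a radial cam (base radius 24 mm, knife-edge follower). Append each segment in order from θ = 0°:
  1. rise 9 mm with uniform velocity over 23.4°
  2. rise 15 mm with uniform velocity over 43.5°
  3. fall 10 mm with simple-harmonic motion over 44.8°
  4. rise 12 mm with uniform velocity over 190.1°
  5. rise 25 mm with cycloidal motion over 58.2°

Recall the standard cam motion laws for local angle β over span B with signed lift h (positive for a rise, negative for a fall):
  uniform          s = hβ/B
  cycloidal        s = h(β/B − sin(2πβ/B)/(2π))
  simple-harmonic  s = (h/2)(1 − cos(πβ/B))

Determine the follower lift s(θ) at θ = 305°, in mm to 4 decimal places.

seg 1 [0°–23.4°] uniform, h=9: full span → s += 9 → s = 9.0000
seg 2 [23.4°–66.9°] uniform, h=15: full span → s += 15 → s = 24.0000
seg 3 [66.9°–111.7°] simple-harmonic, h=-10: full span → s += -10 → s = 14.0000
seg 4 [111.7°–301.8°] uniform, h=12: full span → s += 12 → s = 26.0000
seg 5 [301.8°–360°] cycloidal, h=25: θ=305° here. β=3.2, B=58.2. 25·(0.0550 − sin(2π·0.0550)/(2π)) = 0.0272 → s = 26.0272

26.0272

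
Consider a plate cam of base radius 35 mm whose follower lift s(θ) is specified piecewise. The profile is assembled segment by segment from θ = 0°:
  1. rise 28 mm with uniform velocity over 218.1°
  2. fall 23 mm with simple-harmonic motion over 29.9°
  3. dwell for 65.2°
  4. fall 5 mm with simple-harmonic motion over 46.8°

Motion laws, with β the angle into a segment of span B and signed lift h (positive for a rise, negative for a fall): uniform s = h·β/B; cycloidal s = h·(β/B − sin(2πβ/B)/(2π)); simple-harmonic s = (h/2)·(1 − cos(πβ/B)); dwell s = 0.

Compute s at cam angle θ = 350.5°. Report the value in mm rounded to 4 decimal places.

seg 1 [0°–218.1°] uniform, h=28: full span → s += 28 → s = 28.0000
seg 2 [218.1°–248°] simple-harmonic, h=-23: full span → s += -23 → s = 5.0000
seg 3 [248°–313.2°] dwell: s stays 5.0000
seg 4 [313.2°–360°] simple-harmonic, h=-5: θ=350.5° here. β=37.3, B=46.8. -5/2·(1 − cos(π·0.7970)) = -4.5086 → s = 0.4914

0.4914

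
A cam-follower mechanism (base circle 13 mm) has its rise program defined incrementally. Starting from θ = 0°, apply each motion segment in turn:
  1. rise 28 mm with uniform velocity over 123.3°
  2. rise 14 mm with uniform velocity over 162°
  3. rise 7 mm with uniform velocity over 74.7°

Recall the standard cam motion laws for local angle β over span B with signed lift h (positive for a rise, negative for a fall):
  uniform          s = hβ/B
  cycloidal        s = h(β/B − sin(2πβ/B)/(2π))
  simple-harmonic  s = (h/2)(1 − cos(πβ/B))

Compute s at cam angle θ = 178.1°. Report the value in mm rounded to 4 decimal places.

seg 1 [0°–123.3°] uniform, h=28: full span → s += 28 → s = 28.0000
seg 2 [123.3°–285.3°] uniform, h=14: θ=178.1° here. β=54.8, B=162. 14·54.8/162 = 4.7358 → s = 32.7358

32.7358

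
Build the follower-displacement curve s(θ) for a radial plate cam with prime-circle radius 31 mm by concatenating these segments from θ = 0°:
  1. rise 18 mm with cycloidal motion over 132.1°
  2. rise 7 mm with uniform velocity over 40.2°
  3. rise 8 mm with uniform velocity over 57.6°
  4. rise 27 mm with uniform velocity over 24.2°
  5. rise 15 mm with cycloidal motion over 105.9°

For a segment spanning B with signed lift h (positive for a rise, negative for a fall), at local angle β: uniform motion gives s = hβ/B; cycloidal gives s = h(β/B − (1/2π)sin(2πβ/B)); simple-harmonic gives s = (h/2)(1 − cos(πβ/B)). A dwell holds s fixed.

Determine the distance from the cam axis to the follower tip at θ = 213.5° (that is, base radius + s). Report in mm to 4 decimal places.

seg 1 [0°–132.1°] cycloidal, h=18: full span → s += 18 → s = 18.0000
seg 2 [132.1°–172.3°] uniform, h=7: full span → s += 7 → s = 25.0000
seg 3 [172.3°–229.9°] uniform, h=8: θ=213.5° here. β=41.2, B=57.6. 8·41.2/57.6 = 5.7222 → s = 30.7222
radial distance = base radius + s = 31 + 30.7222 = 61.7222

61.7222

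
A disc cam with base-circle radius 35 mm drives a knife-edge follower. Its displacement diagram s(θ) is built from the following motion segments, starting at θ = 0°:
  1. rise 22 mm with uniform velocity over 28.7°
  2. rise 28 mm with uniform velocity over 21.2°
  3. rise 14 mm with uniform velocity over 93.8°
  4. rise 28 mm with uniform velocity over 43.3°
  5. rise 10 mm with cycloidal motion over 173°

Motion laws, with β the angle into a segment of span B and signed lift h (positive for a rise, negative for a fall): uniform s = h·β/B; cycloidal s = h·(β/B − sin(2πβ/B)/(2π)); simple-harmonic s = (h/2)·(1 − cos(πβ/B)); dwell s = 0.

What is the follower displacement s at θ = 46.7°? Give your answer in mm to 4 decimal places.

seg 1 [0°–28.7°] uniform, h=22: full span → s += 22 → s = 22.0000
seg 2 [28.7°–49.9°] uniform, h=28: θ=46.7° here. β=18, B=21.2. 28·18/21.2 = 23.7736 → s = 45.7736

45.7736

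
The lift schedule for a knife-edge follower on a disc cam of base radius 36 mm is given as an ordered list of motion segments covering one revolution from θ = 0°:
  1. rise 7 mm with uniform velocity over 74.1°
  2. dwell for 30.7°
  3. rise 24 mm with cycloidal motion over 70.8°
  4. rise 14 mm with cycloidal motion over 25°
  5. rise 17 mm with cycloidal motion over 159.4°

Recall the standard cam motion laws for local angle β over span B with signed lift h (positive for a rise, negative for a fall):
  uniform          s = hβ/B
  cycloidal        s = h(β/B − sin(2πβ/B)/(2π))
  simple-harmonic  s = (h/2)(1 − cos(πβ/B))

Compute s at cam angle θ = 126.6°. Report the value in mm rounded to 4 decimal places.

seg 1 [0°–74.1°] uniform, h=7: full span → s += 7 → s = 7.0000
seg 2 [74.1°–104.8°] dwell: s stays 7.0000
seg 3 [104.8°–175.6°] cycloidal, h=24: θ=126.6° here. β=21.8, B=70.8. 24·(0.3079 − sin(2π·0.3079)/(2π)) = 3.8202 → s = 10.8202

10.8202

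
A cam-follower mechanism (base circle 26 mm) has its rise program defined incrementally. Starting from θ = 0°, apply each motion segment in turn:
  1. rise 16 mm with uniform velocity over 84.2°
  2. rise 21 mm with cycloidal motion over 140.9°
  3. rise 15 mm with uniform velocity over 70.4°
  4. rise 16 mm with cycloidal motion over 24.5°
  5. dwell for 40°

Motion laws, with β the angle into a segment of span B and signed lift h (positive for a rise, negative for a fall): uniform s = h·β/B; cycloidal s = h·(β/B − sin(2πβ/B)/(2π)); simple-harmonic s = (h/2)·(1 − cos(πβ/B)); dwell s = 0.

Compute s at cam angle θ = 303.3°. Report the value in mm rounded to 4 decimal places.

seg 1 [0°–84.2°] uniform, h=16: full span → s += 16 → s = 16.0000
seg 2 [84.2°–225.1°] cycloidal, h=21: full span → s += 21 → s = 37.0000
seg 3 [225.1°–295.5°] uniform, h=15: full span → s += 15 → s = 52.0000
seg 4 [295.5°–320°] cycloidal, h=16: θ=303.3° here. β=7.8, B=24.5. 16·(0.3184 − sin(2π·0.3184)/(2π)) = 2.7788 → s = 54.7788

54.7788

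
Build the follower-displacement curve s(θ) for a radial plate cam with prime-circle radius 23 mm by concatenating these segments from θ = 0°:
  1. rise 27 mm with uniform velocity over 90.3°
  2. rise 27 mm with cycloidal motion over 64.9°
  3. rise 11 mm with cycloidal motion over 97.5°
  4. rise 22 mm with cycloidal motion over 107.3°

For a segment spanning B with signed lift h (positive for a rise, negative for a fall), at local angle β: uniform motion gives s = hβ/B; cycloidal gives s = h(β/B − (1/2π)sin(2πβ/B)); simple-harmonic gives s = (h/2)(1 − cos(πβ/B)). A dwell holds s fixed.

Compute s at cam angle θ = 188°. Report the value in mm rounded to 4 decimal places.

seg 1 [0°–90.3°] uniform, h=27: full span → s += 27 → s = 27.0000
seg 2 [90.3°–155.2°] cycloidal, h=27: full span → s += 27 → s = 54.0000
seg 3 [155.2°–252.7°] cycloidal, h=11: θ=188° here. β=32.8, B=97.5. 11·(0.3364 − sin(2π·0.3364)/(2π)) = 2.2016 → s = 56.2016

56.2016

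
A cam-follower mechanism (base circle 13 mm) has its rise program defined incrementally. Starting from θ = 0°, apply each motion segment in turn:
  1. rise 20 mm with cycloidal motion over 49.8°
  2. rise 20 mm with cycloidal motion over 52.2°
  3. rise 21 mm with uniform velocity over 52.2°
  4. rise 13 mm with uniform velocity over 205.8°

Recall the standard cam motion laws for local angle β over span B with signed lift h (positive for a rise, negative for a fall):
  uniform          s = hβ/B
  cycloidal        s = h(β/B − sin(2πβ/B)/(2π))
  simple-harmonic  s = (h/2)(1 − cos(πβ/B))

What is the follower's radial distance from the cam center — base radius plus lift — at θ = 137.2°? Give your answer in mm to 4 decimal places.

seg 1 [0°–49.8°] cycloidal, h=20: full span → s += 20 → s = 20.0000
seg 2 [49.8°–102°] cycloidal, h=20: full span → s += 20 → s = 40.0000
seg 3 [102°–154.2°] uniform, h=21: θ=137.2° here. β=35.2, B=52.2. 21·35.2/52.2 = 14.1609 → s = 54.1609
radial distance = base radius + s = 13 + 54.1609 = 67.1609

67.1609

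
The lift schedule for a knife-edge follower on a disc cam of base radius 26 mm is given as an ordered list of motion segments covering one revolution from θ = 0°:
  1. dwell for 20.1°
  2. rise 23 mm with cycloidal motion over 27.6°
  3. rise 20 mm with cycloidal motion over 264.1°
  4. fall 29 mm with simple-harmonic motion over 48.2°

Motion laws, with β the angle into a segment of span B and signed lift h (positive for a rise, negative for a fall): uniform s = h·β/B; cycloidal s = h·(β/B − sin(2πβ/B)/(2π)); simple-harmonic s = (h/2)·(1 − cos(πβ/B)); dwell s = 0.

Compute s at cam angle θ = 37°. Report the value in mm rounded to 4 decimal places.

seg 1 [0°–20.1°] dwell: s stays 0.0000
seg 2 [20.1°–47.7°] cycloidal, h=23: θ=37° here. β=16.9, B=27.6. 23·(0.6123 − sin(2π·0.6123)/(2π)) = 16.4575 → s = 16.4575

16.4575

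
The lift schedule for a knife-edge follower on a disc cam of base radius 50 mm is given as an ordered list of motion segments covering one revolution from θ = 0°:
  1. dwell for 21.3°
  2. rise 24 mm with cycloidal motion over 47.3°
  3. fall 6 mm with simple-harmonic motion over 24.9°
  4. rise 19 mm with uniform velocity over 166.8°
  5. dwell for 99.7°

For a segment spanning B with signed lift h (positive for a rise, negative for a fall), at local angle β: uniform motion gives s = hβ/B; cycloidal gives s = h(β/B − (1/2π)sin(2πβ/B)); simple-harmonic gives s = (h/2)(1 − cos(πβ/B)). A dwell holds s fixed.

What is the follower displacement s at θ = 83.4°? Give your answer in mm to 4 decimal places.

seg 1 [0°–21.3°] dwell: s stays 0.0000
seg 2 [21.3°–68.6°] cycloidal, h=24: full span → s += 24 → s = 24.0000
seg 3 [68.6°–93.5°] simple-harmonic, h=-6: θ=83.4° here. β=14.8, B=24.9. -6/2·(1 − cos(π·0.5944)) = -3.8765 → s = 20.1235

20.1235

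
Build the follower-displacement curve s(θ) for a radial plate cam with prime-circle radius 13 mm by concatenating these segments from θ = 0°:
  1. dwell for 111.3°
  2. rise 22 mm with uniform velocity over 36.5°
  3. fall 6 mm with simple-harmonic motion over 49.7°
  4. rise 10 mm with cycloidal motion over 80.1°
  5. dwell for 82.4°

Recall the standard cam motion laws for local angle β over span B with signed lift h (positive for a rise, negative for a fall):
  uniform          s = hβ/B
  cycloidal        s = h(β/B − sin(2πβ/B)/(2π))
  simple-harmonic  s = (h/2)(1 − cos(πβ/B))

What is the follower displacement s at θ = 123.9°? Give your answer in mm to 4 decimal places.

seg 1 [0°–111.3°] dwell: s stays 0.0000
seg 2 [111.3°–147.8°] uniform, h=22: θ=123.9° here. β=12.6, B=36.5. 22·12.6/36.5 = 7.5945 → s = 7.5945

7.5945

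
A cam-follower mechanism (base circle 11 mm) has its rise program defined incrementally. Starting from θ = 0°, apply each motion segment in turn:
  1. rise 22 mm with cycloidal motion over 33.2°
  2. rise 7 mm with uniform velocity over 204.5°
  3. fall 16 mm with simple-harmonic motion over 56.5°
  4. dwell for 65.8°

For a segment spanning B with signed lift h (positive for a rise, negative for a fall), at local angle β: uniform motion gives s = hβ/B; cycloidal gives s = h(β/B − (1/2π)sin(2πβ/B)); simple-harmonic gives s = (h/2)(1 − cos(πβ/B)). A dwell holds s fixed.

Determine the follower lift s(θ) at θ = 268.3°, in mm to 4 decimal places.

seg 1 [0°–33.2°] cycloidal, h=22: full span → s += 22 → s = 22.0000
seg 2 [33.2°–237.7°] uniform, h=7: full span → s += 7 → s = 29.0000
seg 3 [237.7°–294.2°] simple-harmonic, h=-16: θ=268.3° here. β=30.6, B=56.5. -16/2·(1 − cos(π·0.5416)) = -9.0424 → s = 19.9576

19.9576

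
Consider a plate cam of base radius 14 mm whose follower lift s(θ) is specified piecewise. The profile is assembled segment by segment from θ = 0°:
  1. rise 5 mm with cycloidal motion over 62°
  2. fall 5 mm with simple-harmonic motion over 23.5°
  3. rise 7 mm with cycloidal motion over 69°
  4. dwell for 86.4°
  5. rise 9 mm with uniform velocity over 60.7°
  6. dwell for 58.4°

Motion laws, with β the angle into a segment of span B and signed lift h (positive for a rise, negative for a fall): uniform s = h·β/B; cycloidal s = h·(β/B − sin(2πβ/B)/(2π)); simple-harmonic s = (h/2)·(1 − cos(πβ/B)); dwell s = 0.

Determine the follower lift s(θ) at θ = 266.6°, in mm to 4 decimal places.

seg 1 [0°–62°] cycloidal, h=5: full span → s += 5 → s = 5.0000
seg 2 [62°–85.5°] simple-harmonic, h=-5: full span → s += -5 → s = 0.0000
seg 3 [85.5°–154.5°] cycloidal, h=7: full span → s += 7 → s = 7.0000
seg 4 [154.5°–240.9°] dwell: s stays 7.0000
seg 5 [240.9°–301.6°] uniform, h=9: θ=266.6° here. β=25.7, B=60.7. 9·25.7/60.7 = 3.8105 → s = 10.8105

10.8105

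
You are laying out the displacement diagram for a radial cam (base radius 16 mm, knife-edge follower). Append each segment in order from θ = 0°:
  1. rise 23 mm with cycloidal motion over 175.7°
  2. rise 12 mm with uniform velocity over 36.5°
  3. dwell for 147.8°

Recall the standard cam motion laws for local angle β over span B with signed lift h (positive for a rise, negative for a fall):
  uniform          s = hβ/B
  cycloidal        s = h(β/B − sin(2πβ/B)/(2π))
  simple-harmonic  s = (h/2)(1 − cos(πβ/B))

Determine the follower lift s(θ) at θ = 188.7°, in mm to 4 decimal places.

seg 1 [0°–175.7°] cycloidal, h=23: full span → s += 23 → s = 23.0000
seg 2 [175.7°–212.2°] uniform, h=12: θ=188.7° here. β=13, B=36.5. 12·13/36.5 = 4.2740 → s = 27.2740

27.2740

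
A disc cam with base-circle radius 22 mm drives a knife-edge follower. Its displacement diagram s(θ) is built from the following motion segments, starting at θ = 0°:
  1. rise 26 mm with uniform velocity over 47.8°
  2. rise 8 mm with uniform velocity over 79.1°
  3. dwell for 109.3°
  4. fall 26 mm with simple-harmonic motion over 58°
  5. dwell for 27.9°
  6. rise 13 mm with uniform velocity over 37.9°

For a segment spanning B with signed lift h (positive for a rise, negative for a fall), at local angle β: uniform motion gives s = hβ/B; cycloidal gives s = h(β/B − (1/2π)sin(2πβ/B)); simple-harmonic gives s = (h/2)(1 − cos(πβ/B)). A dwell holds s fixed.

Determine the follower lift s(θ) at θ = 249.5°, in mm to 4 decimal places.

seg 1 [0°–47.8°] uniform, h=26: full span → s += 26 → s = 26.0000
seg 2 [47.8°–126.9°] uniform, h=8: full span → s += 8 → s = 34.0000
seg 3 [126.9°–236.2°] dwell: s stays 34.0000
seg 4 [236.2°–294.2°] simple-harmonic, h=-26: θ=249.5° here. β=13.3, B=58. -26/2·(1 − cos(π·0.2293)) = -3.2300 → s = 30.7700

30.7700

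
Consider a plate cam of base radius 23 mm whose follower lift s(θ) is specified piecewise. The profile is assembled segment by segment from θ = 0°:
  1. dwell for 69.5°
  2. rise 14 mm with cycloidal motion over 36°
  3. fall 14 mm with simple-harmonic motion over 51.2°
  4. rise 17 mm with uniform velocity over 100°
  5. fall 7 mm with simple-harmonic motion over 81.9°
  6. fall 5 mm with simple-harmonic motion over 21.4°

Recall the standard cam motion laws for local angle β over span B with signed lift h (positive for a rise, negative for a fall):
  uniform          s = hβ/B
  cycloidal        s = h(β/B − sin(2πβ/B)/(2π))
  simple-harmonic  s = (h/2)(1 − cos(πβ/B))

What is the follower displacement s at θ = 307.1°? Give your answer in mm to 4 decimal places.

seg 1 [0°–69.5°] dwell: s stays 0.0000
seg 2 [69.5°–105.5°] cycloidal, h=14: full span → s += 14 → s = 14.0000
seg 3 [105.5°–156.7°] simple-harmonic, h=-14: full span → s += -14 → s = 0.0000
seg 4 [156.7°–256.7°] uniform, h=17: full span → s += 17 → s = 17.0000
seg 5 [256.7°–338.6°] simple-harmonic, h=-7: θ=307.1° here. β=50.4, B=81.9. -7/2·(1 − cos(π·0.6154)) = -4.7411 → s = 12.2589

12.2589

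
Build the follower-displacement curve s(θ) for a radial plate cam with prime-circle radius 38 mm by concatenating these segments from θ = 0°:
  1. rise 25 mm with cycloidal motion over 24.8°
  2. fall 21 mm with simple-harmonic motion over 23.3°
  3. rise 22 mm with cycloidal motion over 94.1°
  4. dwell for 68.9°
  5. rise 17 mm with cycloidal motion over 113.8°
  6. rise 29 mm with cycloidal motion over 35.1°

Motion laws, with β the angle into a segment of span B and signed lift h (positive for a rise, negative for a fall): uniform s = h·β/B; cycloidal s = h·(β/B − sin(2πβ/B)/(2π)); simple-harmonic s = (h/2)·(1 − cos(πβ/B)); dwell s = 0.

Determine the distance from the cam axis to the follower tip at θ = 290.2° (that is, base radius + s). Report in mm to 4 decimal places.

seg 1 [0°–24.8°] cycloidal, h=25: full span → s += 25 → s = 25.0000
seg 2 [24.8°–48.1°] simple-harmonic, h=-21: full span → s += -21 → s = 4.0000
seg 3 [48.1°–142.2°] cycloidal, h=22: full span → s += 22 → s = 26.0000
seg 4 [142.2°–211.1°] dwell: s stays 26.0000
seg 5 [211.1°–324.9°] cycloidal, h=17: θ=290.2° here. β=79.1, B=113.8. 17·(0.6951 − sin(2π·0.6951)/(2π)) = 14.3625 → s = 40.3625
radial distance = base radius + s = 38 + 40.3625 = 78.3625

78.3625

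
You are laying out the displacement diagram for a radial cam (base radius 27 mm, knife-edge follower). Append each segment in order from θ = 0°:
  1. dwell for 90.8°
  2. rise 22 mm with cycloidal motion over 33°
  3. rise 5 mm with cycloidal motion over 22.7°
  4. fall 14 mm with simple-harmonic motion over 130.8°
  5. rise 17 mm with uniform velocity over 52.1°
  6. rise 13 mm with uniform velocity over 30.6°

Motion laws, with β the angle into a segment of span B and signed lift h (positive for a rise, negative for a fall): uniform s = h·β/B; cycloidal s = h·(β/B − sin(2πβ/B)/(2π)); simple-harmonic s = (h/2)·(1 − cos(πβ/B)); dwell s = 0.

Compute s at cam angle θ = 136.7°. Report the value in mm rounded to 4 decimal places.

seg 1 [0°–90.8°] dwell: s stays 0.0000
seg 2 [90.8°–123.8°] cycloidal, h=22: full span → s += 22 → s = 22.0000
seg 3 [123.8°–146.5°] cycloidal, h=5: θ=136.7° here. β=12.9, B=22.7. 5·(0.5683 − sin(2π·0.5683)/(2π)) = 3.1724 → s = 25.1724

25.1724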